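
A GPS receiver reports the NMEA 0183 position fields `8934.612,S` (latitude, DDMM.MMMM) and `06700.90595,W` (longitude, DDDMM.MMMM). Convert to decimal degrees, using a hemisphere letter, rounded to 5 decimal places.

89.57687° S, 67.01510° W

Latitude: split at 2 digits → 89° and 34.612′; 89 + 34.612/60 = 89.576867
λ: split at 3 digits → 067° and 0.90595′; 67 + 0.90595/60 = 67.015099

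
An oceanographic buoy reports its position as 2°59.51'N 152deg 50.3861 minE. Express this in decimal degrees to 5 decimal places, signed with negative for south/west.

2.99183, 152.83977

Latitude: 2 + 59.51/60 = 2.991833
N → positive
Lon: 50.3861′ = 0.839768°; total 152.839768
E → positive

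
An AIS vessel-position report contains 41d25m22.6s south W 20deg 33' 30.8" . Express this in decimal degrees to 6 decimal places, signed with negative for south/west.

-41.422944, -20.558556

Lat: 25′ + 22.6″ = 25.37667′; 41 + 25.37667/60 = 41.4229444
S ⇒ negate
Longitude: 20 + 33/60 + 30.8/3600 = 20.5585556
W ⇒ negate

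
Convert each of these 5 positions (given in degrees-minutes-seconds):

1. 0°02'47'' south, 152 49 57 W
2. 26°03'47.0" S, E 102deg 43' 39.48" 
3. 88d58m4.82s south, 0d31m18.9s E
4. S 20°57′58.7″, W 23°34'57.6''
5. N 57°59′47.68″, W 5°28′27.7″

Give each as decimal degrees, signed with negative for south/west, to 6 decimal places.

1. -0.046389, -152.832500
2. -26.063056, 102.727633
3. -88.968006, 0.521917
4. -20.966306, -23.582667
5. 57.996578, -5.474361

Point 1:
  Lat: 0 + 2/60 + 47/3600 = 0.0463889
  S ⇒ negate
  λ: 152° + 49/60 + 57/3600 = 152 + 0.816667 + 0.015833 = 152.8325000
  W ⇒ negate
Point 2:
  φ: 26 + 3/60 + 47/3600 = 26.0630556
  S → negative
  λ: 102 + 43/60 + 39.48/3600 = 102.7276333
  E → positive
Point 3:
  Latitude: 88° + 58/60 + 4.82/3600 = 88 + 0.966667 + 0.001339 = 88.9680056
  hemisphere S, so the sign is −
  Longitude: 0 + 31/60 + 18.9/3600 = 0.5219167
  E → positive
Point 4:
  Lat: 57′ + 58.7″ = 57.97833′; 20 + 57.97833/60 = 20.9663056
  S ⇒ negate
  Lon: 23° + 34/60 + 57.6/3600 = 23 + 0.566667 + 0.016000 = 23.5826667
  hemisphere W, so the sign is −
Point 5:
  Latitude: 57 + 59/60 + 47.68/3600 = 57.9965778
  N ⇒ keep positive
  λ: 5 + 28/60 + 27.7/3600 = 5.4743611
  hemisphere W, so the sign is −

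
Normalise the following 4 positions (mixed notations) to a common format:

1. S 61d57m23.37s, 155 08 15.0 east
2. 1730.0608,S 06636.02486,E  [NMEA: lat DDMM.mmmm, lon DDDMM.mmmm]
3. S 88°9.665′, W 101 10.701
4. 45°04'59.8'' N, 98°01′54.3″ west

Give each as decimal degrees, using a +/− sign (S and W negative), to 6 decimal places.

1. -61.956492, 155.137500
2. -17.501013, 66.600414
3. -88.161083, -101.178350
4. 45.083278, -98.031750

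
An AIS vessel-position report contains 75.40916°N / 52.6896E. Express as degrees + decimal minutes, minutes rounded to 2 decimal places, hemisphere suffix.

75° 24.55′ N, 52° 41.38′ E

φ: minutes = (75.409160 − 75) × 60 = 24.5496
Longitude: 52° + 0.689600 × 60 = 52° 41.3760′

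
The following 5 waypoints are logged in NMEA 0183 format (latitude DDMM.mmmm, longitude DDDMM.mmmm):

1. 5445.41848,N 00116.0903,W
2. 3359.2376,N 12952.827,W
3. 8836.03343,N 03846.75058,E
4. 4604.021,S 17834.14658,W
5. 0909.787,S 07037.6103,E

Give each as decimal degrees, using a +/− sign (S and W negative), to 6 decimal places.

Point 1:
  φ: degrees = first 2 digits = 54, minutes = 45.41848; 54 + 45.41848/60 = 54.7569747
  N ⇒ keep positive
  Lon: split at 3 digits → 001° and 16.0903′; 1 + 16.0903/60 = 1.2681717
  hemisphere W, so the sign is −
Point 2:
  Latitude: split at 2 digits → 33° and 59.2376′; 33 + 59.2376/60 = 33.9872933
  N → positive
  Lon: split at 3 digits → 129° and 52.827′; 129 + 52.827/60 = 129.8804500
  W ⇒ negate
Point 3:
  Lat: split at 2 digits → 88° and 36.03343′; 88 + 36.03343/60 = 88.6005572
  N → positive
  Longitude: degrees = first 3 digits = 38, minutes = 46.75058; 38 + 46.75058/60 = 38.7791763
  E ⇒ keep positive
Point 4:
  Latitude: degrees = first 2 digits = 46, minutes = 4.021; 46 + 4.021/60 = 46.0670167
  hemisphere S, so the sign is −
  Lon: split at 3 digits → 178° and 34.14658′; 178 + 34.14658/60 = 178.5691097
  hemisphere W, so the sign is −
Point 5:
  Latitude: split at 2 digits → 09° and 9.787′; 9 + 9.787/60 = 9.1631167
  hemisphere S, so the sign is −
  λ: split at 3 digits → 070° and 37.6103′; 70 + 37.6103/60 = 70.6268383
  E → positive

1. 54.756975, -1.268172
2. 33.987293, -129.880450
3. 88.600557, 38.779176
4. -46.067017, -178.569110
5. -9.163117, 70.626838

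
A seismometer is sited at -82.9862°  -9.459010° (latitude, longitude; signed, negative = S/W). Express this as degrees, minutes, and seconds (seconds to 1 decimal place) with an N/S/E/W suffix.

Latitude is negative → S; |value| = 82.986200
Latitude: 0.986200 × 60 = 59.17200′ → 59′, remainder × 60 = 10.320″
Longitude is negative → W; |value| = 9.459010
Longitude: 0.459010° → 27.54060′; 0.54060 × 60 = 32.436″

82°59′10.3″ S, 9°27′32.4″ W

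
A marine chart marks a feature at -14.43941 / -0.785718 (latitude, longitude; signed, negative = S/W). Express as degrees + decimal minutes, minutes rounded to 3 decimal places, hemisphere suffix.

Latitude is negative → S; |value| = 14.439410
Latitude: 14° + 0.439410 × 60 = 14° 26.36460′
Longitude is negative → W; |value| = 0.785718
Lon: fractional part 0.785718 → 47.14308 minutes

14° 26.365′ S, 0° 47.143′ W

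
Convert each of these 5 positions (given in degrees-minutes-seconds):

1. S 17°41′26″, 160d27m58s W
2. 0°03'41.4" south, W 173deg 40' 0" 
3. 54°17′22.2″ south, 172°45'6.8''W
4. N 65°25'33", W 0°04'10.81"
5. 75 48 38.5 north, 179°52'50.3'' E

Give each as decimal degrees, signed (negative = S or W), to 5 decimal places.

Point 1:
  Latitude: 41′ + 26″ = 41.43333′; 17 + 41.43333/60 = 17.690556
  hemisphere S, so the sign is −
  Lon: 160 + 27/60 + 58/3600 = 160.466111
  hemisphere W, so the sign is −
Point 2:
  Lat: 0° + 3/60 + 41.4/3600 = 0 + 0.050000 + 0.011500 = 0.061500
  S ⇒ negate
  Longitude: 40′ + 0″ = 40.00000′; 173 + 40.00000/60 = 173.666667
  W → negative
Point 3:
  Lat: 54 + 17/60 + 22.2/3600 = 54.289500
  S → negative
  λ: 172 + 45/60 + 6.8/3600 = 172.751889
  W ⇒ negate
Point 4:
  Latitude: 65° + 25/60 + 33/3600 = 65 + 0.416667 + 0.009167 = 65.425833
  N ⇒ keep positive
  λ: 0 + 4/60 + 10.81/3600 = 0.069669
  W → negative
Point 5:
  Lat: 75 + 48/60 + 38.5/3600 = 75.810694
  N → positive
  λ: 179 + 52/60 + 50.3/3600 = 179.880639
  E → positive

1. -17.69056, -160.46611
2. -0.06150, -173.66667
3. -54.28950, -172.75189
4. 65.42583, -0.06967
5. 75.81069, 179.88064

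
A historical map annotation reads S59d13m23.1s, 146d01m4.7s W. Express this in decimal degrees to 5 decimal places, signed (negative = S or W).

-59.22308, -146.01797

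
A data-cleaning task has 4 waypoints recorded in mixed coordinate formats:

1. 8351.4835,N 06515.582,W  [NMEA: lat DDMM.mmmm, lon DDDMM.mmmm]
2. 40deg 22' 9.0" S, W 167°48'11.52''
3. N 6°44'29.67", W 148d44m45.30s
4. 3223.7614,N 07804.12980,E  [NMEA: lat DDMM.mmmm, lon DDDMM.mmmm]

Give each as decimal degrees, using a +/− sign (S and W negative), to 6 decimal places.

1. 83.858058, -65.259700
2. -40.369167, -167.803200
3. 6.741575, -148.745917
4. 32.396023, 78.068830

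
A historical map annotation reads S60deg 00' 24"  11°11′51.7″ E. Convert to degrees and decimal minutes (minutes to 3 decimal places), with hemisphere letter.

Latitude: seconds/60 = 0.40000; minutes = 0 + 0.40000 = 0.40000
Longitude: seconds/60 = 0.86167; minutes = 11 + 0.86167 = 11.86167

60° 0.400′ S, 11° 11.862′ E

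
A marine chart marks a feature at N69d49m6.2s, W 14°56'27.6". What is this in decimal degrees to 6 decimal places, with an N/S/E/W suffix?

69.818389° N, 14.941000° W

Latitude: 49′ + 6.2″ = 49.10333′; 69 + 49.10333/60 = 69.8183889
λ: 56′ + 27.6″ = 56.46000′; 14 + 56.46000/60 = 14.9410000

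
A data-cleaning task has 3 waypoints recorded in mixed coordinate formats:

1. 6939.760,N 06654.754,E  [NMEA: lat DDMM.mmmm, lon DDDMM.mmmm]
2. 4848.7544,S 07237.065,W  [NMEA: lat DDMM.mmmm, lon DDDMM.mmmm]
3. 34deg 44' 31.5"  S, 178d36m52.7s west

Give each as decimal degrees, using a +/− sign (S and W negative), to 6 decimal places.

1. 69.662667, 66.912567
2. -48.812573, -72.617750
3. -34.742083, -178.614639

Point 1:
  Lat: degrees = first 2 digits = 69, minutes = 39.76; 69 + 39.76/60 = 69.6626667
  N ⇒ keep positive
  Lon: degrees = first 3 digits = 66, minutes = 54.754; 66 + 54.754/60 = 66.9125667
  E → positive
Point 2:
  Lat: split at 2 digits → 48° and 48.7544′; 48 + 48.7544/60 = 48.8125733
  S → negative
  Lon: split at 3 digits → 072° and 37.065′; 72 + 37.065/60 = 72.6177500
  W ⇒ negate
Point 3:
  Latitude: 34° + 44/60 + 31.5/3600 = 34 + 0.733333 + 0.008750 = 34.7420833
  hemisphere S, so the sign is −
  Lon: 36′ + 52.7″ = 36.87833′; 178 + 36.87833/60 = 178.6146389
  W ⇒ negate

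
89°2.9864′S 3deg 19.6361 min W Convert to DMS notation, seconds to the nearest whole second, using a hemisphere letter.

89°02′59″ S, 3°19′38″ W

φ: 2.98640′ → 2′ and 0.98640 × 60 = 59.18″
Lon: fractional minutes 0.63610 × 60 = 38.17″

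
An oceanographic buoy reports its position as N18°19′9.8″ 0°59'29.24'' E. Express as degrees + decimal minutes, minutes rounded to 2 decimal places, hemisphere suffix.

18° 19.16′ N, 0° 59.49′ E

φ: seconds/60 = 0.16333; minutes = 19 + 0.16333 = 19.1633
Longitude: 59 + 29.24/60 = 59.4873′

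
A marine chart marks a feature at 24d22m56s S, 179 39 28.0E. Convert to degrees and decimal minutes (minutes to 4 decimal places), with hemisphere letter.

Latitude: seconds/60 = 0.93333; minutes = 22 + 0.93333 = 22.933333
Lon: seconds/60 = 0.46667; minutes = 39 + 0.46667 = 39.466667

24° 22.9333′ S, 179° 39.4667′ E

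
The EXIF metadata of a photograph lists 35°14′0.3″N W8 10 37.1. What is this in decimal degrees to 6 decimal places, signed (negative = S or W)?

35.233417, -8.176972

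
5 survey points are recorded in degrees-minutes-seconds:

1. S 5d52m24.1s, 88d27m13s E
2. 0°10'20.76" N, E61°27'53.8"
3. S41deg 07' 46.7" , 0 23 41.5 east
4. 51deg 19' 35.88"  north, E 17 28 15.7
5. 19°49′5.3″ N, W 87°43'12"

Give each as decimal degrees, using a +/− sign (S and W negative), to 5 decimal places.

Point 1:
  φ: 52′ + 24.1″ = 52.40167′; 5 + 52.40167/60 = 5.873361
  hemisphere S, so the sign is −
  λ: 88° + 27/60 + 13/3600 = 88 + 0.450000 + 0.003611 = 88.453611
  E → positive
Point 2:
  Latitude: 0° + 10/60 + 20.76/3600 = 0 + 0.166667 + 0.005767 = 0.172433
  N → positive
  λ: 61° + 27/60 + 53.8/3600 = 61 + 0.450000 + 0.014944 = 61.464944
  E ⇒ keep positive
Point 3:
  φ: 41° + 7/60 + 46.7/3600 = 41 + 0.116667 + 0.012972 = 41.129639
  S ⇒ negate
  Longitude: 0 + 23/60 + 41.5/3600 = 0.394861
  E ⇒ keep positive
Point 4:
  φ: 19′ + 35.88″ = 19.59800′; 51 + 19.59800/60 = 51.326633
  N → positive
  Longitude: 17° + 28/60 + 15.7/3600 = 17 + 0.466667 + 0.004361 = 17.471028
  E ⇒ keep positive
Point 5:
  φ: 19 + 49/60 + 5.3/3600 = 19.818139
  N → positive
  Lon: 87 + 43/60 + 12/3600 = 87.720000
  W → negative

1. -5.87336, 88.45361
2. 0.17243, 61.46494
3. -41.12964, 0.39486
4. 51.32663, 17.47103
5. 19.81814, -87.72000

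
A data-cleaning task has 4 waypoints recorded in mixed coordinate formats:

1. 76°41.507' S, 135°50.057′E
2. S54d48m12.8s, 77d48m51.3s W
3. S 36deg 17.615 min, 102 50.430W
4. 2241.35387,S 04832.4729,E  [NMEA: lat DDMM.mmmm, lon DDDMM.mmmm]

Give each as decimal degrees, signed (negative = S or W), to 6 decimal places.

Point 1:
  Latitude: 41.507′ = 0.691783°; total 76.6917833
  S → negative
  λ: 135 + 50.057/60 = 135.8342833
  E ⇒ keep positive
Point 2:
  Lat: 54 + 48/60 + 12.8/3600 = 54.8035556
  S ⇒ negate
  Lon: 48′ + 51.3″ = 48.85500′; 77 + 48.85500/60 = 77.8142500
  hemisphere W, so the sign is −
Point 3:
  Lat: 36 + 17.615/60 = 36.2935833
  hemisphere S, so the sign is −
  Lon: 50.43′ = 0.840500°; total 102.8405000
  W ⇒ negate
Point 4:
  φ: degrees = first 2 digits = 22, minutes = 41.35387; 22 + 41.35387/60 = 22.6892312
  hemisphere S, so the sign is −
  λ: degrees = first 3 digits = 48, minutes = 32.4729; 48 + 32.4729/60 = 48.5412150
  E → positive

1. -76.691783, 135.834283
2. -54.803556, -77.814250
3. -36.293583, -102.840500
4. -22.689231, 48.541215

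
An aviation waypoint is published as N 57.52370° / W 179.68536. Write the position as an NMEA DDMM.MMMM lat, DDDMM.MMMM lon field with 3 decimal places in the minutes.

5731.422,N / 17941.122,W

φ: fractional part 0.523700 → 31.42200 minutes
Longitude: fractional part 0.685360 → 41.12160 minutes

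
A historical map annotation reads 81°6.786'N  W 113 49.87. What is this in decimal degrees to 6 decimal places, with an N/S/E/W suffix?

Latitude: 81 + 6.786/60 = 81.1131000
Lon: 113 + 49.87/60 = 113.8311667

81.113100° N, 113.831167° W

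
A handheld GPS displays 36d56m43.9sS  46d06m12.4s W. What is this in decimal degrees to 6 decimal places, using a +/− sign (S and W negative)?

Latitude: 36° + 56/60 + 43.9/3600 = 36 + 0.933333 + 0.012194 = 36.9455278
hemisphere S, so the sign is −
λ: 46° + 6/60 + 12.4/3600 = 46 + 0.100000 + 0.003444 = 46.1034444
W → negative

-36.945528, -46.103444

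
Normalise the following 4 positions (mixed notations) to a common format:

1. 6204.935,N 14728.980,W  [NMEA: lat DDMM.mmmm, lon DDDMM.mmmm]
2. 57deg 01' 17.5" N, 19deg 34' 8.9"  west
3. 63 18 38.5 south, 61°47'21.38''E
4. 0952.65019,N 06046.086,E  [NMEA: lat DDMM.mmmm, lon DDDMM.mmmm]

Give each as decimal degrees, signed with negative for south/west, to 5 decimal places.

Point 1:
  Latitude: degrees = first 2 digits = 62, minutes = 4.935; 62 + 4.935/60 = 62.082250
  N ⇒ keep positive
  Longitude: split at 3 digits → 147° and 28.98′; 147 + 28.98/60 = 147.483000
  W → negative
Point 2:
  Lat: 1′ + 17.5″ = 1.29167′; 57 + 1.29167/60 = 57.021528
  N ⇒ keep positive
  Lon: 34′ + 8.9″ = 34.14833′; 19 + 34.14833/60 = 19.569139
  hemisphere W, so the sign is −
Point 3:
  φ: 63° + 18/60 + 38.5/3600 = 63 + 0.300000 + 0.010694 = 63.310694
  S → negative
  λ: 61° + 47/60 + 21.38/3600 = 61 + 0.783333 + 0.005939 = 61.789272
  E → positive
Point 4:
  φ: split at 2 digits → 09° and 52.65019′; 9 + 52.65019/60 = 9.877503
  N → positive
  λ: split at 3 digits → 060° and 46.086′; 60 + 46.086/60 = 60.768100
  E ⇒ keep positive

1. 62.08225, -147.48300
2. 57.02153, -19.56914
3. -63.31069, 61.78927
4. 9.87750, 60.76810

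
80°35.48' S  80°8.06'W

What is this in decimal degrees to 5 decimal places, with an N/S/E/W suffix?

80.59133° S, 80.13433° W

φ: 35.48′ = 0.591333°; total 80.591333
Lon: 80 + 8.06/60 = 80.134333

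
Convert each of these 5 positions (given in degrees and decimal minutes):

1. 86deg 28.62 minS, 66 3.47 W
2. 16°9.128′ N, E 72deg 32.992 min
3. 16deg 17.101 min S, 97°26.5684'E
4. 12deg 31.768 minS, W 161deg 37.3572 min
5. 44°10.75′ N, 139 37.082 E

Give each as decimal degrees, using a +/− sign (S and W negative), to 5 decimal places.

Point 1:
  Latitude: 86 + 28.62/60 = 86.477000
  S ⇒ negate
  λ: 3.47′ = 0.057833°; total 66.057833
  W ⇒ negate
Point 2:
  Latitude: 9.128′ = 0.152133°; total 16.152133
  N ⇒ keep positive
  Longitude: 72 + 32.992/60 = 72.549867
  E ⇒ keep positive
Point 3:
  Latitude: 16 + 17.101/60 = 16.285017
  S → negative
  Lon: 26.5684′ = 0.442807°; total 97.442807
  E → positive
Point 4:
  Latitude: 12 + 31.768/60 = 12.529467
  S → negative
  Longitude: 37.3572′ = 0.622620°; total 161.622620
  W → negative
Point 5:
  φ: 44 + 10.75/60 = 44.179167
  N → positive
  Lon: 37.082′ = 0.618033°; total 139.618033
  E ⇒ keep positive

1. -86.47700, -66.05783
2. 16.15213, 72.54987
3. -16.28502, 97.44281
4. -12.52947, -161.62262
5. 44.17917, 139.61803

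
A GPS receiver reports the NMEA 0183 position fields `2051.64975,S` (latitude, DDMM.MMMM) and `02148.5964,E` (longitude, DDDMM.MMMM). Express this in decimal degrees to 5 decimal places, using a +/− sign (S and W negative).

Latitude: split at 2 digits → 20° and 51.64975′; 20 + 51.64975/60 = 20.860829
hemisphere S, so the sign is −
Lon: split at 3 digits → 021° and 48.5964′; 21 + 48.5964/60 = 21.809940
E → positive

-20.86083, 21.80994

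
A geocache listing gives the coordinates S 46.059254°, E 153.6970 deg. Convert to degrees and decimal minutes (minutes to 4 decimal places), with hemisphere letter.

46° 3.5552′ S, 153° 41.8200′ E

Latitude: 46° + 0.059254 × 60 = 46° 3.555240′
Lon: fractional part 0.697000 → 41.820000 minutes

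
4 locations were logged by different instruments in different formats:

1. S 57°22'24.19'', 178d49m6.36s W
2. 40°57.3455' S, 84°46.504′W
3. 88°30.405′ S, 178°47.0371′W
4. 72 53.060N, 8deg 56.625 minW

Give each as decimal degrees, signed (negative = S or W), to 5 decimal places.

1. -57.37339, -178.81843
2. -40.95576, -84.77507
3. -88.50675, -178.78395
4. 72.88433, -8.94375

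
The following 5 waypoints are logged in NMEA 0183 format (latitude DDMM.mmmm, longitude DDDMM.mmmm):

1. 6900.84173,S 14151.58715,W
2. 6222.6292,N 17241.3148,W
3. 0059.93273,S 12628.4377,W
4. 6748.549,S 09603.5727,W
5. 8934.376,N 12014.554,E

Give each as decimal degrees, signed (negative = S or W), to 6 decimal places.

Point 1:
  φ: degrees = first 2 digits = 69, minutes = 0.84173; 69 + 0.84173/60 = 69.0140288
  S ⇒ negate
  Lon: degrees = first 3 digits = 141, minutes = 51.58715; 141 + 51.58715/60 = 141.8597858
  W → negative
Point 2:
  Latitude: degrees = first 2 digits = 62, minutes = 22.6292; 62 + 22.6292/60 = 62.3771533
  N ⇒ keep positive
  λ: degrees = first 3 digits = 172, minutes = 41.3148; 172 + 41.3148/60 = 172.6885800
  hemisphere W, so the sign is −
Point 3:
  Latitude: degrees = first 2 digits = 0, minutes = 59.93273; 0 + 59.93273/60 = 0.9988788
  S → negative
  λ: degrees = first 3 digits = 126, minutes = 28.4377; 126 + 28.4377/60 = 126.4739617
  hemisphere W, so the sign is −
Point 4:
  φ: degrees = first 2 digits = 67, minutes = 48.549; 67 + 48.549/60 = 67.8091500
  hemisphere S, so the sign is −
  λ: degrees = first 3 digits = 96, minutes = 3.5727; 96 + 3.5727/60 = 96.0595450
  W ⇒ negate
Point 5:
  Lat: split at 2 digits → 89° and 34.376′; 89 + 34.376/60 = 89.5729333
  N ⇒ keep positive
  Longitude: split at 3 digits → 120° and 14.554′; 120 + 14.554/60 = 120.2425667
  E ⇒ keep positive

1. -69.014029, -141.859786
2. 62.377153, -172.688580
3. -0.998879, -126.473962
4. -67.809150, -96.059545
5. 89.572933, 120.242567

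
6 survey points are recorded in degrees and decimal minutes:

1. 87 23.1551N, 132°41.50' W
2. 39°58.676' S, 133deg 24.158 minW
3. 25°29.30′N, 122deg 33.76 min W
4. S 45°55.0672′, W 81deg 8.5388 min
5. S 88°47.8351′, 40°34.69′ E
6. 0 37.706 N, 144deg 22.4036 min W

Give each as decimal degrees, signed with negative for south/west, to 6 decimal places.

1. 87.385918, -132.691667
2. -39.977933, -133.402633
3. 25.488333, -122.562667
4. -45.917787, -81.142313
5. -88.797252, 40.578167
6. 0.628433, -144.373393

Point 1:
  φ: 87 + 23.1551/60 = 87.3859183
  N → positive
  Longitude: 41.5′ = 0.691667°; total 132.6916667
  hemisphere W, so the sign is −
Point 2:
  φ: 39 + 58.676/60 = 39.9779333
  hemisphere S, so the sign is −
  Longitude: 24.158′ = 0.402633°; total 133.4026333
  W ⇒ negate
Point 3:
  Lat: 29.3′ = 0.488333°; total 25.4883333
  N → positive
  Longitude: 122 + 33.76/60 = 122.5626667
  W → negative
Point 4:
  Latitude: 55.0672′ = 0.917787°; total 45.9177867
  S → negative
  λ: 81 + 8.5388/60 = 81.1423133
  W ⇒ negate
Point 5:
  φ: 88 + 47.8351/60 = 88.7972517
  hemisphere S, so the sign is −
  Lon: 34.69′ = 0.578167°; total 40.5781667
  E ⇒ keep positive
Point 6:
  Lat: 0 + 37.706/60 = 0.6284333
  N → positive
  λ: 144 + 22.4036/60 = 144.3733933
  hemisphere W, so the sign is −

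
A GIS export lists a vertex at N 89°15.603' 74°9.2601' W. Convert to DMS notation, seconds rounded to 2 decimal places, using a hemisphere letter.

89°15′36.18″ N, 74°09′15.61″ W

Latitude: fractional minutes 0.60300 × 60 = 36.1800″
Lon: 9.26010′ → 9′ and 0.26010 × 60 = 15.6060″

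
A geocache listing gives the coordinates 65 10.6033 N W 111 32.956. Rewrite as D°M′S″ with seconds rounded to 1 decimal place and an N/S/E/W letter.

65°10′36.2″ N, 111°32′57.4″ W

Lat: 10.60330′ → 10′ and 0.60330 × 60 = 36.198″
Lon: 32.95600′ → 32′ and 0.95600 × 60 = 57.360″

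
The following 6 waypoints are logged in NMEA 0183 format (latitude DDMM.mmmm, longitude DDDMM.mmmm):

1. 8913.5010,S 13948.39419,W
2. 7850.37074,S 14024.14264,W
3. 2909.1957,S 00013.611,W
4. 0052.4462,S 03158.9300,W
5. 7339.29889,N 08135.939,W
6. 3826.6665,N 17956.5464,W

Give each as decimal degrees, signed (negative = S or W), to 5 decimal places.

1. -89.22502, -139.80657
2. -78.83951, -140.40238
3. -29.15326, -0.22685
4. -0.87410, -31.98217
5. 73.65498, -81.59898
6. 38.44444, -179.94244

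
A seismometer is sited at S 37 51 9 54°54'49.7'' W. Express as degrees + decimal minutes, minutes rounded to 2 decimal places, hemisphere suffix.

Lat: 51 + 9/60 = 51.1500′
λ: 54 + 49.7/60 = 54.8283′

37° 51.15′ S, 54° 54.83′ W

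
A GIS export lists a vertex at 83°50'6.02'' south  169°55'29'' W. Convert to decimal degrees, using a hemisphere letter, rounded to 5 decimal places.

Latitude: 50′ + 6.02″ = 50.10033′; 83 + 50.10033/60 = 83.835006
Lon: 169° + 55/60 + 29/3600 = 169 + 0.916667 + 0.008056 = 169.924722

83.83501° S, 169.92472° W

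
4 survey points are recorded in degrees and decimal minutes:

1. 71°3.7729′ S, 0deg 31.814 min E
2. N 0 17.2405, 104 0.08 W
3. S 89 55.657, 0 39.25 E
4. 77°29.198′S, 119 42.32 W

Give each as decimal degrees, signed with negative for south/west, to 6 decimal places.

1. -71.062882, 0.530233
2. 0.287342, -104.001333
3. -89.927617, 0.654167
4. -77.486633, -119.705333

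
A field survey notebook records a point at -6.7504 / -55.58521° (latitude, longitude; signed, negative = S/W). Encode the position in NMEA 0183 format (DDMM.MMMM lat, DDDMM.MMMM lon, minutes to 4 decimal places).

0645.0240,S / 05535.1126,W

Latitude is negative → S; |value| = 6.750400
φ: fractional part 0.750400 → 45.024000 minutes
Longitude is negative → W; |value| = 55.585210
λ: minutes = (55.585210 − 55) × 60 = 35.112600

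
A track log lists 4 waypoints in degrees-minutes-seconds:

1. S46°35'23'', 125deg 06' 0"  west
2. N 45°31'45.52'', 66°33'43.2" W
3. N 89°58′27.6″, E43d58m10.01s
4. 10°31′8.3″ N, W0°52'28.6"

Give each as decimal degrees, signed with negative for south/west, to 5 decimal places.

1. -46.58972, -125.10000
2. 45.52931, -66.56200
3. 89.97433, 43.96945
4. 10.51897, -0.87461

Point 1:
  Latitude: 35′ + 23″ = 35.38333′; 46 + 35.38333/60 = 46.589722
  S → negative
  λ: 125° + 6/60 + 0/3600 = 125 + 0.100000 + 0.000000 = 125.100000
  W → negative
Point 2:
  Latitude: 31′ + 45.52″ = 31.75867′; 45 + 31.75867/60 = 45.529311
  N → positive
  Lon: 33′ + 43.2″ = 33.72000′; 66 + 33.72000/60 = 66.562000
  W → negative
Point 3:
  φ: 89° + 58/60 + 27.6/3600 = 89 + 0.966667 + 0.007667 = 89.974333
  N → positive
  λ: 43° + 58/60 + 10.01/3600 = 43 + 0.966667 + 0.002781 = 43.969447
  E → positive
Point 4:
  Lat: 10 + 31/60 + 8.3/3600 = 10.518972
  N → positive
  Lon: 52′ + 28.6″ = 52.47667′; 0 + 52.47667/60 = 0.874611
  hemisphere W, so the sign is −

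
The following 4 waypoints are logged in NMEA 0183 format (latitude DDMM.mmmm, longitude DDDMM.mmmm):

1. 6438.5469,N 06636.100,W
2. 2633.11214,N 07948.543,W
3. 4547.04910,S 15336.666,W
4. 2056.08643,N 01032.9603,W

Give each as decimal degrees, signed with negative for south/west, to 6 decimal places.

Point 1:
  Lat: degrees = first 2 digits = 64, minutes = 38.5469; 64 + 38.5469/60 = 64.6424483
  N → positive
  Lon: split at 3 digits → 066° and 36.1′; 66 + 36.1/60 = 66.6016667
  W ⇒ negate
Point 2:
  φ: split at 2 digits → 26° and 33.11214′; 26 + 33.11214/60 = 26.5518690
  N → positive
  Longitude: split at 3 digits → 079° and 48.543′; 79 + 48.543/60 = 79.8090500
  hemisphere W, so the sign is −
Point 3:
  Latitude: split at 2 digits → 45° and 47.0491′; 45 + 47.0491/60 = 45.7841517
  S ⇒ negate
  λ: degrees = first 3 digits = 153, minutes = 36.666; 153 + 36.666/60 = 153.6111000
  W → negative
Point 4:
  Latitude: split at 2 digits → 20° and 56.08643′; 20 + 56.08643/60 = 20.9347738
  N ⇒ keep positive
  λ: degrees = first 3 digits = 10, minutes = 32.9603; 10 + 32.9603/60 = 10.5493383
  W ⇒ negate

1. 64.642448, -66.601667
2. 26.551869, -79.809050
3. -45.784152, -153.611100
4. 20.934774, -10.549338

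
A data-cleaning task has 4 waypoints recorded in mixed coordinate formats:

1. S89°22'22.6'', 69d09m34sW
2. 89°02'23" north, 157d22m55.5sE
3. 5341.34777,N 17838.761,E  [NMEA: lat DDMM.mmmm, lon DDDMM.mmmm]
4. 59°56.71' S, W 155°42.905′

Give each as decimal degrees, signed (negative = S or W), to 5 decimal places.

Point 1:
  Lat: 89° + 22/60 + 22.6/3600 = 89 + 0.366667 + 0.006278 = 89.372944
  S → negative
  Lon: 69 + 9/60 + 34/3600 = 69.159444
  W → negative
Point 2:
  Latitude: 2′ + 23″ = 2.38333′; 89 + 2.38333/60 = 89.039722
  N ⇒ keep positive
  Lon: 22′ + 55.5″ = 22.92500′; 157 + 22.92500/60 = 157.382083
  E ⇒ keep positive
Point 3:
  Lat: split at 2 digits → 53° and 41.34777′; 53 + 41.34777/60 = 53.689130
  N ⇒ keep positive
  Lon: degrees = first 3 digits = 178, minutes = 38.761; 178 + 38.761/60 = 178.646017
  E ⇒ keep positive
Point 4:
  φ: 59 + 56.71/60 = 59.945167
  S → negative
  λ: 155 + 42.905/60 = 155.715083
  W → negative

1. -89.37294, -69.15944
2. 89.03972, 157.38208
3. 53.68913, 178.64602
4. -59.94517, -155.71508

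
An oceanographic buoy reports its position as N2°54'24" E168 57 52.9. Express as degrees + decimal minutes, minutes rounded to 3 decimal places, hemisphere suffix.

2° 54.400′ N, 168° 57.882′ E

φ: 54 + 24/60 = 54.40000′
λ: seconds/60 = 0.88167; minutes = 57 + 0.88167 = 57.88167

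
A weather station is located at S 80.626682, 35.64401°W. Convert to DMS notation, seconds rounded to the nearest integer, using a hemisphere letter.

Latitude: 0.626682° → 37.60092′; 0.60092 × 60 = 36.06″
λ: 0.644010 × 60 = 38.64060′ → 38′, remainder × 60 = 38.44″

80°37′36″ S, 35°38′38″ W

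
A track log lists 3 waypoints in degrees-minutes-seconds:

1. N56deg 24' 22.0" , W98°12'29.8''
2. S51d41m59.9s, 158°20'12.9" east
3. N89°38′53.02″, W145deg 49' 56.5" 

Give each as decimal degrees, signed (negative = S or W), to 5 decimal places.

1. 56.40611, -98.20828
2. -51.69997, 158.33692
3. 89.64806, -145.83236

Point 1:
  Lat: 24′ + 22″ = 24.36667′; 56 + 24.36667/60 = 56.406111
  N → positive
  λ: 12′ + 29.8″ = 12.49667′; 98 + 12.49667/60 = 98.208278
  W ⇒ negate
Point 2:
  Lat: 51° + 41/60 + 59.9/3600 = 51 + 0.683333 + 0.016639 = 51.699972
  hemisphere S, so the sign is −
  Longitude: 158° + 20/60 + 12.9/3600 = 158 + 0.333333 + 0.003583 = 158.336917
  E → positive
Point 3:
  Latitude: 89° + 38/60 + 53.02/3600 = 89 + 0.633333 + 0.014728 = 89.648061
  N → positive
  Longitude: 145 + 49/60 + 56.5/3600 = 145.832361
  W → negative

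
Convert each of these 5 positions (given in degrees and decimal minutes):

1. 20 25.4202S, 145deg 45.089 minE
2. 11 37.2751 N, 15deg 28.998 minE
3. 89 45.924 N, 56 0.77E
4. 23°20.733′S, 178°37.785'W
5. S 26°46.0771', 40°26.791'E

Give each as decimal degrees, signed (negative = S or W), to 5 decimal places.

Point 1:
  φ: 25.4202′ = 0.423670°; total 20.423670
  S ⇒ negate
  Longitude: 145 + 45.089/60 = 145.751483
  E → positive
Point 2:
  φ: 37.2751′ = 0.621252°; total 11.621252
  N → positive
  Longitude: 15 + 28.998/60 = 15.483300
  E → positive
Point 3:
  Latitude: 45.924′ = 0.765400°; total 89.765400
  N → positive
  Lon: 56 + 0.77/60 = 56.012833
  E → positive
Point 4:
  Latitude: 20.733′ = 0.345550°; total 23.345550
  S → negative
  Lon: 178 + 37.785/60 = 178.629750
  W → negative
Point 5:
  Latitude: 46.0771′ = 0.767952°; total 26.767952
  S → negative
  Longitude: 40 + 26.791/60 = 40.446517
  E → positive

1. -20.42367, 145.75148
2. 11.62125, 15.48330
3. 89.76540, 56.01283
4. -23.34555, -178.62975
5. -26.76795, 40.44652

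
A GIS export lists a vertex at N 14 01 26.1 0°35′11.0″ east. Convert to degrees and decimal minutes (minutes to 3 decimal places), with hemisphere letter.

Latitude: 1 + 26.1/60 = 1.43500′
Lon: seconds/60 = 0.18333; minutes = 35 + 0.18333 = 35.18333

14° 1.435′ N, 0° 35.183′ E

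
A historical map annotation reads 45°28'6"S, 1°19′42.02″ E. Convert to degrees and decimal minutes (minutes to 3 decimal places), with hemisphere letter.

45° 28.100′ S, 1° 19.700′ E

Latitude: seconds/60 = 0.10000; minutes = 28 + 0.10000 = 28.10000
Longitude: 19 + 42.02/60 = 19.70033′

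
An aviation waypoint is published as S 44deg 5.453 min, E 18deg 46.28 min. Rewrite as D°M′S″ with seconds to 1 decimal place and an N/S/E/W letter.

44°05′27.2″ S, 18°46′16.8″ E

φ: 5.45300′ → 5′ and 0.45300 × 60 = 27.180″
λ: fractional minutes 0.28000 × 60 = 16.800″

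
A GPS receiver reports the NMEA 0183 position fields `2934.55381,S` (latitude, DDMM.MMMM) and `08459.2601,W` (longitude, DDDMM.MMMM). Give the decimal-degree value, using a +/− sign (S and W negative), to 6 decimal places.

Lat: degrees = first 2 digits = 29, minutes = 34.55381; 29 + 34.55381/60 = 29.5758968
hemisphere S, so the sign is −
λ: degrees = first 3 digits = 84, minutes = 59.2601; 84 + 59.2601/60 = 84.9876683
W → negative

-29.575897, -84.987668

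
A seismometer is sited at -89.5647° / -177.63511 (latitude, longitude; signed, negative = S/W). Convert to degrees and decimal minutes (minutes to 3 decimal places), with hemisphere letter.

Latitude is negative → S; |value| = 89.564700
Latitude: 89° + 0.564700 × 60 = 89° 33.88200′
Longitude is negative → W; |value| = 177.635110
λ: 177° + 0.635110 × 60 = 177° 38.10660′

89° 33.882′ S, 177° 38.107′ W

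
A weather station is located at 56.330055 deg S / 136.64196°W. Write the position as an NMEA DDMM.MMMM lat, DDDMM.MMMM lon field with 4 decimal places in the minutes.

Latitude: fractional part 0.330055 → 19.803300 minutes
λ: fractional part 0.641960 → 38.517600 minutes

5619.8033,S / 13638.5176,W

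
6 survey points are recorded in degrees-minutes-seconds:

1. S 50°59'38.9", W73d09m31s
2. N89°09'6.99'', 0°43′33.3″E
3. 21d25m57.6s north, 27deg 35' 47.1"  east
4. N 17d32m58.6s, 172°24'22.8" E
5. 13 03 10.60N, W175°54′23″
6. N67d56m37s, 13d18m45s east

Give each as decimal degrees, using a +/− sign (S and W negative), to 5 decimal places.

Point 1:
  Latitude: 50° + 59/60 + 38.9/3600 = 50 + 0.983333 + 0.010806 = 50.994139
  S ⇒ negate
  Lon: 73 + 9/60 + 31/3600 = 73.158611
  W ⇒ negate
Point 2:
  Latitude: 9′ + 6.99″ = 9.11650′; 89 + 9.11650/60 = 89.151942
  N → positive
  Longitude: 0° + 43/60 + 33.3/3600 = 0 + 0.716667 + 0.009250 = 0.725917
  E ⇒ keep positive
Point 3:
  φ: 21 + 25/60 + 57.6/3600 = 21.432667
  N ⇒ keep positive
  λ: 27° + 35/60 + 47.1/3600 = 27 + 0.583333 + 0.013083 = 27.596417
  E ⇒ keep positive
Point 4:
  Latitude: 17° + 32/60 + 58.6/3600 = 17 + 0.533333 + 0.016278 = 17.549611
  N → positive
  Longitude: 172 + 24/60 + 22.8/3600 = 172.406333
  E ⇒ keep positive
Point 5:
  Latitude: 13° + 3/60 + 10.6/3600 = 13 + 0.050000 + 0.002944 = 13.052944
  N ⇒ keep positive
  Longitude: 175 + 54/60 + 23/3600 = 175.906389
  W → negative
Point 6:
  Lat: 67 + 56/60 + 37/3600 = 67.943611
  N → positive
  Lon: 13 + 18/60 + 45/3600 = 13.312500
  E ⇒ keep positive

1. -50.99414, -73.15861
2. 89.15194, 0.72592
3. 21.43267, 27.59642
4. 17.54961, 172.40633
5. 13.05294, -175.90639
6. 67.94361, 13.31250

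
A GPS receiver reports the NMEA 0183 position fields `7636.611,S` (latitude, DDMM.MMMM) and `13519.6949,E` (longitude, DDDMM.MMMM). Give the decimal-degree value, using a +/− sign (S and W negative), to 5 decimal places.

Lat: degrees = first 2 digits = 76, minutes = 36.611; 76 + 36.611/60 = 76.610183
S → negative
Longitude: degrees = first 3 digits = 135, minutes = 19.6949; 135 + 19.6949/60 = 135.328248
E → positive

-76.61018, 135.32825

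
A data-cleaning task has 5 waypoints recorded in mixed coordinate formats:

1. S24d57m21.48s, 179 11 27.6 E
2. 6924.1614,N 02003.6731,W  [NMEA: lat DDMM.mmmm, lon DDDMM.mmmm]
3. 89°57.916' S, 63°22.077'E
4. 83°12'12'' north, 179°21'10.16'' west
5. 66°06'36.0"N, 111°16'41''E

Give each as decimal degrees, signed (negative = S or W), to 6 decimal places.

Point 1:
  Lat: 24° + 57/60 + 21.48/3600 = 24 + 0.950000 + 0.005967 = 24.9559667
  hemisphere S, so the sign is −
  λ: 179 + 11/60 + 27.6/3600 = 179.1910000
  E ⇒ keep positive
Point 2:
  Lat: degrees = first 2 digits = 69, minutes = 24.1614; 69 + 24.1614/60 = 69.4026900
  N ⇒ keep positive
  Longitude: split at 3 digits → 020° and 3.6731′; 20 + 3.6731/60 = 20.0612183
  W ⇒ negate
Point 3:
  Lat: 89 + 57.916/60 = 89.9652667
  hemisphere S, so the sign is −
  λ: 22.077′ = 0.367950°; total 63.3679500
  E ⇒ keep positive
Point 4:
  Lat: 12′ + 12″ = 12.20000′; 83 + 12.20000/60 = 83.2033333
  N → positive
  λ: 179° + 21/60 + 10.16/3600 = 179 + 0.350000 + 0.002822 = 179.3528222
  hemisphere W, so the sign is −
Point 5:
  Latitude: 66° + 6/60 + 36/3600 = 66 + 0.100000 + 0.010000 = 66.1100000
  N → positive
  Longitude: 111° + 16/60 + 41/3600 = 111 + 0.266667 + 0.011389 = 111.2780556
  E ⇒ keep positive

1. -24.955967, 179.191000
2. 69.402690, -20.061218
3. -89.965267, 63.367950
4. 83.203333, -179.352822
5. 66.110000, 111.278056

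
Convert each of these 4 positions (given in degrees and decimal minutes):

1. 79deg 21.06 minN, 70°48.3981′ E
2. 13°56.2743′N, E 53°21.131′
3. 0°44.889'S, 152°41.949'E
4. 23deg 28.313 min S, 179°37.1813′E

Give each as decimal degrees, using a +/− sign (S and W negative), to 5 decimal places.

Point 1:
  Lat: 79 + 21.06/60 = 79.351000
  N ⇒ keep positive
  Lon: 48.3981′ = 0.806635°; total 70.806635
  E → positive
Point 2:
  Latitude: 56.2743′ = 0.937905°; total 13.937905
  N → positive
  Longitude: 21.131′ = 0.352183°; total 53.352183
  E ⇒ keep positive
Point 3:
  φ: 44.889′ = 0.748150°; total 0.748150
  hemisphere S, so the sign is −
  λ: 41.949′ = 0.699150°; total 152.699150
  E → positive
Point 4:
  φ: 23 + 28.313/60 = 23.471883
  hemisphere S, so the sign is −
  Lon: 179 + 37.1813/60 = 179.619688
  E ⇒ keep positive

1. 79.35100, 70.80664
2. 13.93791, 53.35218
3. -0.74815, 152.69915
4. -23.47188, 179.61969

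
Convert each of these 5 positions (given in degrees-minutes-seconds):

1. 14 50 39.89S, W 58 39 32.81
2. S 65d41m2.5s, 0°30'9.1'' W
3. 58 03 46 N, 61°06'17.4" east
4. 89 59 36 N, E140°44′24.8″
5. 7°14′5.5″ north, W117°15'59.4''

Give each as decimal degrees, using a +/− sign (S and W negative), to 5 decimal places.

1. -14.84441, -58.65911
2. -65.68403, -0.50253
3. 58.06278, 61.10483
4. 89.99333, 140.74022
5. 7.23486, -117.26650

Point 1:
  φ: 14 + 50/60 + 39.89/3600 = 14.844414
  S → negative
  Longitude: 39′ + 32.81″ = 39.54683′; 58 + 39.54683/60 = 58.659114
  W ⇒ negate
Point 2:
  φ: 65 + 41/60 + 2.5/3600 = 65.684028
  S ⇒ negate
  λ: 30′ + 9.1″ = 30.15167′; 0 + 30.15167/60 = 0.502528
  W → negative
Point 3:
  φ: 58 + 3/60 + 46/3600 = 58.062778
  N → positive
  λ: 61° + 6/60 + 17.4/3600 = 61 + 0.100000 + 0.004833 = 61.104833
  E ⇒ keep positive
Point 4:
  Latitude: 89 + 59/60 + 36/3600 = 89.993333
  N → positive
  Longitude: 140° + 44/60 + 24.8/3600 = 140 + 0.733333 + 0.006889 = 140.740222
  E → positive
Point 5:
  Lat: 7 + 14/60 + 5.5/3600 = 7.234861
  N → positive
  λ: 117° + 15/60 + 59.4/3600 = 117 + 0.250000 + 0.016500 = 117.266500
  hemisphere W, so the sign is −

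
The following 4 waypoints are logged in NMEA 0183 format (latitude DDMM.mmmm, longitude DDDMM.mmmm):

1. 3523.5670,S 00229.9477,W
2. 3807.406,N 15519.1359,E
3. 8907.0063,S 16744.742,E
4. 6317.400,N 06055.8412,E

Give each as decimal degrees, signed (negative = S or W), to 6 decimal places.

Point 1:
  φ: split at 2 digits → 35° and 23.567′; 35 + 23.567/60 = 35.3927833
  S → negative
  Lon: split at 3 digits → 002° and 29.9477′; 2 + 29.9477/60 = 2.4991283
  W → negative
Point 2:
  φ: degrees = first 2 digits = 38, minutes = 7.406; 38 + 7.406/60 = 38.1234333
  N → positive
  Lon: degrees = first 3 digits = 155, minutes = 19.1359; 155 + 19.1359/60 = 155.3189317
  E ⇒ keep positive
Point 3:
  Lat: degrees = first 2 digits = 89, minutes = 7.0063; 89 + 7.0063/60 = 89.1167717
  hemisphere S, so the sign is −
  Lon: split at 3 digits → 167° and 44.742′; 167 + 44.742/60 = 167.7457000
  E ⇒ keep positive
Point 4:
  φ: split at 2 digits → 63° and 17.4′; 63 + 17.4/60 = 63.2900000
  N → positive
  Lon: degrees = first 3 digits = 60, minutes = 55.8412; 60 + 55.8412/60 = 60.9306867
  E → positive

1. -35.392783, -2.499128
2. 38.123433, 155.318932
3. -89.116772, 167.745700
4. 63.290000, 60.930687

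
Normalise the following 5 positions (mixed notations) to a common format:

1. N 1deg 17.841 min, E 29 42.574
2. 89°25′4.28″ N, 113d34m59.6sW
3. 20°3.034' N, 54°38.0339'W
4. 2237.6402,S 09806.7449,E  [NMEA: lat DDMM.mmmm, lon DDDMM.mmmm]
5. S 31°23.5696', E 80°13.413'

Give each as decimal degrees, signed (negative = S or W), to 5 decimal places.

Point 1:
  φ: 1 + 17.841/60 = 1.297350
  N → positive
  Longitude: 42.574′ = 0.709567°; total 29.709567
  E ⇒ keep positive
Point 2:
  Latitude: 25′ + 4.28″ = 25.07133′; 89 + 25.07133/60 = 89.417856
  N ⇒ keep positive
  Lon: 113° + 34/60 + 59.6/3600 = 113 + 0.566667 + 0.016556 = 113.583222
  W → negative
Point 3:
  Latitude: 3.034′ = 0.050567°; total 20.050567
  N ⇒ keep positive
  λ: 38.0339′ = 0.633898°; total 54.633898
  W → negative
Point 4:
  Lat: degrees = first 2 digits = 22, minutes = 37.6402; 22 + 37.6402/60 = 22.627337
  hemisphere S, so the sign is −
  Lon: degrees = first 3 digits = 98, minutes = 6.7449; 98 + 6.7449/60 = 98.112415
  E ⇒ keep positive
Point 5:
  Latitude: 23.5696′ = 0.392827°; total 31.392827
  S → negative
  λ: 13.413′ = 0.223550°; total 80.223550
  E → positive

1. 1.29735, 29.70957
2. 89.41786, -113.58322
3. 20.05057, -54.63390
4. -22.62734, 98.11242
5. -31.39283, 80.22355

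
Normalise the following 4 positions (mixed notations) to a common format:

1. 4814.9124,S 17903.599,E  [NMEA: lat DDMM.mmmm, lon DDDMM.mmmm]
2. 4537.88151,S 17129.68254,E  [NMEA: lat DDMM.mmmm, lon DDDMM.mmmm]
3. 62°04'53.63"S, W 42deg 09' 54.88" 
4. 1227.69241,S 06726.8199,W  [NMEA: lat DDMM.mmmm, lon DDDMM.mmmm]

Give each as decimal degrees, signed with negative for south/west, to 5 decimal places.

1. -48.24854, 179.05998
2. -45.63136, 171.49471
3. -62.08156, -42.16524
4. -12.46154, -67.44700

Point 1:
  Latitude: split at 2 digits → 48° and 14.9124′; 48 + 14.9124/60 = 48.248540
  hemisphere S, so the sign is −
  λ: split at 3 digits → 179° and 3.599′; 179 + 3.599/60 = 179.059983
  E → positive
Point 2:
  Latitude: degrees = first 2 digits = 45, minutes = 37.88151; 45 + 37.88151/60 = 45.631359
  S → negative
  λ: split at 3 digits → 171° and 29.68254′; 171 + 29.68254/60 = 171.494709
  E → positive
Point 3:
  φ: 62° + 4/60 + 53.63/3600 = 62 + 0.066667 + 0.014897 = 62.081564
  S → negative
  Longitude: 42° + 9/60 + 54.88/3600 = 42 + 0.150000 + 0.015244 = 42.165244
  W → negative
Point 4:
  Latitude: split at 2 digits → 12° and 27.69241′; 12 + 27.69241/60 = 12.461540
  S → negative
  Longitude: split at 3 digits → 067° and 26.8199′; 67 + 26.8199/60 = 67.446998
  hemisphere W, so the sign is −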